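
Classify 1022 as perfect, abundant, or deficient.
deficient

Proper divisors of 1022: sum = 1 + 2 + 7 + 14 + 73 + 146 + 511 = 754
Since 754 < 1022, 1022 is deficient.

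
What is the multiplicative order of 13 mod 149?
148

149 is prime, so ord(13) divides φ(149) = 148.
Divisors of 148: 1, 2, 4, 37, 74, 148.
Repeated squaring: 13^1 ≡ 13, 13^2 ≡ 20, 13^4 ≡ 102, 13^8 ≡ 123, 13^16 ≡ 80, 13^32 ≡ 142, 13^64 ≡ 49, 13^128 ≡ 17 (mod 149).
Test 13^d mod 149 for each divisor d in increasing order:
13^1 ≡ 13
13^2 ≡ 20
13^4 ≡ 102
13^37 = 13^32·13^4·13^1 ≡ 105
13^74 = 13^64·13^8·13^2 ≡ 148
13^148 = 13^128·13^16·13^4 ≡ 1  ← first divisor giving 1
The order is 148.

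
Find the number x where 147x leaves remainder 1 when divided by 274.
233

gcd(147, 274) = 1, so the inverse exists.
Extended Euclidean algorithm on (274, 147):
274 = 1 × 147 + 127  ⟹  127 = (1)·274 + (-1)·147
147 = 1 × 127 + 20  ⟹  20 = (-1)·274 + (2)·147
127 = 6 × 20 + 7  ⟹  7 = (7)·274 + (-13)·147
20 = 2 × 7 + 6  ⟹  6 = (-15)·274 + (28)·147
7 = 1 × 6 + 1  ⟹  1 = (22)·274 + (-41)·147
So (-41)·147 ≡ 1 (mod 274), i.e. 147^(-1) ≡ -41 ≡ 233 (mod 274).
Check: 147 × 233 = 34251 ≡ 1 (mod 274)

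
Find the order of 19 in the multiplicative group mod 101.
25

101 is prime, so ord(19) divides φ(101) = 100.
Divisors of 100: 1, 2, 4, 5, 10, 20, 25, 50, 100.
Repeated squaring: 19^1 ≡ 19, 19^2 ≡ 58, 19^4 ≡ 31, 19^8 ≡ 52, 19^16 ≡ 78, 19^32 ≡ 24, 19^64 ≡ 71 (mod 101).
Test 19^d mod 101 for each divisor d in increasing order:
19^1 ≡ 19
19^2 ≡ 58
19^4 ≡ 31
19^5 = 19^4·19^1 ≡ 84
19^10 = 19^8·19^2 ≡ 87
19^20 = 19^16·19^4 ≡ 95
19^25 = 19^16·19^8·19^1 ≡ 1  ← first divisor giving 1
The order is 25.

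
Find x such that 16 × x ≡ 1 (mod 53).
10

gcd(16, 53) = 1, so the inverse exists.
Extended Euclidean algorithm on (53, 16):
53 = 3 × 16 + 5  ⟹  5 = (1)·53 + (-3)·16
16 = 3 × 5 + 1  ⟹  1 = (-3)·53 + (10)·16
So (10)·16 ≡ 1 (mod 53), i.e. 16^(-1) ≡ 10 (mod 53).
Check: 16 × 10 = 160 ≡ 1 (mod 53)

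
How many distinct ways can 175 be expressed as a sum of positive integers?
435157697830

p(n) counts ways to write n as a sum of positive integers (order ignored).
Euler's pentagonal recurrence: p(k) = p(k-1) + p(k-2) - p(k-5) - p(k-7) + p(k-12) + p(k-15) - ... (offsets j(3j∓1)/2, signs ++--, p(0)=1, p(<0)=0).
DP table for k = 0..174: p(0)=1, p(1)=1, p(2)=2, p(3)=3, p(4)=5, p(5)=7, p(6)=11, p(7)=15, p(8)=22, p(9)=30, p(10)=42, p(11)=56, p(12)=77, p(13)=101, p(14)=135, p(15)=176, p(16)=231, p(17)=297, p(18)=385, p(19)=490, p(20)=627, p(21)=792, p(22)=1002, p(23)=1255, p(24)=1575, p(25)=1958, p(26)=2436, p(27)=3010, p(28)=3718, p(29)=4565, p(30)=5604, p(31)=6842, p(32)=8349, p(33)=10143, p(34)=12310, p(35)=14883, p(36)=17977, p(37)=21637, p(38)=26015, p(39)=31185, p(40)=37338, p(41)=44583, p(42)=53174, p(43)=63261, p(44)=75175, p(45)=89134, p(46)=105558, p(47)=124754, p(48)=147273, p(49)=173525, p(50)=204226, p(51)=239943, p(52)=281589, p(53)=329931, p(54)=386155, p(55)=451276, p(56)=526823, p(57)=614154, p(58)=715220, p(59)=831820, p(60)=966467, p(61)=1121505, p(62)=1300156, p(63)=1505499, p(64)=1741630, p(65)=2012558, p(66)=2323520, p(67)=2679689, p(68)=3087735, p(69)=3554345, p(70)=4087968, p(71)=4697205, p(72)=5392783, p(73)=6185689, p(74)=7089500, p(75)=8118264, p(76)=9289091, p(77)=10619863, p(78)=12132164, p(79)=13848650, p(80)=15796476, p(81)=18004327, p(82)=20506255, p(83)=23338469, p(84)=26543660, p(85)=30167357, p(86)=34262962, p(87)=38887673, p(88)=44108109, p(89)=49995925, p(90)=56634173, p(91)=64112359, p(92)=72533807, p(93)=82010177, p(94)=92669720, p(95)=104651419, p(96)=118114304, p(97)=133230930, p(98)=150198136, p(99)=169229875, p(100)=190569292, p(101)=214481126, p(102)=241265379, p(103)=271248950, p(104)=304801365, p(105)=342325709, p(106)=384276336, p(107)=431149389, p(108)=483502844, p(109)=541946240, p(110)=607163746, p(111)=679903203, p(112)=761002156, p(113)=851376628, p(114)=952050665, p(115)=1064144451, p(116)=1188908248, p(117)=1327710076, p(118)=1482074143, p(119)=1653668665, p(120)=1844349560, p(121)=2056148051, p(122)=2291320912, p(123)=2552338241, p(124)=2841940500, p(125)=3163127352, p(126)=3519222692, p(127)=3913864295, p(128)=4351078600, p(129)=4835271870, p(130)=5371315400, p(131)=5964539504, p(132)=6620830889, p(133)=7346629512, p(134)=8149040695, p(135)=9035836076, p(136)=10015581680, p(137)=11097645016, p(138)=12292341831, p(139)=13610949895, p(140)=15065878135, p(141)=16670689208, p(142)=18440293320, p(143)=20390982757, p(144)=22540654445, p(145)=24908858009, p(146)=27517052599, p(147)=30388671978, p(148)=33549419497, p(149)=37027355200, p(150)=40853235313, p(151)=45060624582, p(152)=49686288421, p(153)=54770336324, p(154)=60356673280, p(155)=66493182097, p(156)=73232243759, p(157)=80630964769, p(158)=88751778802, p(159)=97662728555, p(160)=107438159466, p(161)=118159068427, p(162)=129913904637, p(163)=142798995930, p(164)=156919475295, p(165)=172389800255, p(166)=189334822579, p(167)=207890420102, p(168)=228204732751, p(169)=250438925115, p(170)=274768617130, p(171)=301384802048, p(172)=330495499613, p(173)=362326859895, p(174)=397125074750.
Final step: p(175) = p(174) + p(173) - p(170) - p(168) + p(163) + p(160) - p(153) - p(149) + p(140) + p(135) - p(124) - p(118) + p(105) + p(98) - p(83) - p(75) + p(58) + p(49) - p(30) - p(20)
= 397125074750 + 362326859895 - 274768617130 - 228204732751 + 142798995930 + 107438159466 - 54770336324 - 37027355200 + 15065878135 + 9035836076 - 2841940500 - 1482074143 + 342325709 + 150198136 - 23338469 - 8118264 + 715220 + 173525 - 5604 - 627
= 435157697830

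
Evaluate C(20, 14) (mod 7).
1

Using Lucas' theorem:
Write n=20 and k=14 in base 7:
n in base 7: [2, 6]
k in base 7: [2, 0]
C(20,14) mod 7 = ∏ C(n_i, k_i) mod 7
Digit binomials (mod 7): C(2,2) = 1; C(6,0) = 1
Product: 1 × 1 = 1 ≡ 1 (mod 7)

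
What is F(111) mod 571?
400

Matrix identity: Q^n = [[F_(n+1), F_n], [F_n, F_(n-1)]] with Q = [[1,1],[1,0]].
n = 111 = 1101111₂. Square-and-multiply, entries mod 571:
Q^1 = [[1,1],[1,0]]
Q^3 = (Q^1)²·Q = [[3,2],[2,1]]
Q^6 = (Q^3)² = [[13,8],[8,5]]
Q^13 = (Q^6)²·Q = [[377,233],[233,144]]
Q^27 = (Q^13)²·Q = [[335,565],[565,341]]
Q^55 = (Q^27)²·Q = [[286,345],[345,512]]
Q^111 = (Q^55)²·Q = [[488,400],[400,88]]
F_111 mod 571 = Q^111[0][1] = 400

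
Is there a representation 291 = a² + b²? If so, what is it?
Not possible

Factorization: 291 = 3 × 97
By Fermat: n is sum of two squares iff every prime p ≡ 3 (mod 4) appears to even power.
Prime(s) ≡ 3 (mod 4) with odd exponent: [(3, 1)]
Therefore 291 cannot be expressed as a² + b².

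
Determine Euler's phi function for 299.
264

299 = 13 × 23
φ(n) = n × ∏(1 - 1/p) for each prime p dividing n
φ(299) = 299 × (1 - 1/13) × (1 - 1/23) = 264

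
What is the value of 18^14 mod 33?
3

Repeated squaring. Binary of 14 = 1110.
18^1 ≡ 18 (mod 33); 18^2 ≡ 27 (mod 33); 18^4 ≡ 3 (mod 33); 18^8 ≡ 9 (mod 33)
18^14 = 18^2 × 18^4 × 18^8 ≡ 3 (mod 33)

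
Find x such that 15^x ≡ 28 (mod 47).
12

Baby-step giant-step with step n = ⌈√47⌉ = 7.
Baby steps 15^j mod 47 (j:value) for j=0..6: 0:1, 1:15, 2:37, 3:38, 4:6, 5:43, 6:34.
Giant-step multiplier: 15^(-7) ≡ 15^(46-7) = 15^39 ≡ 20 (mod 47).
Giant steps γ_i = 28·20^i mod 47: γ_0=28, γ_1=43 (in table at j=5).
x = i·n + j = 1·7 + 5 = 12.
Check: 15^12 ≡ 28 (mod 47).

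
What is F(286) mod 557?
137

Matrix identity: Q^n = [[F_(n+1), F_n], [F_n, F_(n-1)]] with Q = [[1,1],[1,0]].
n = 286 = 100011110₂. Square-and-multiply, entries mod 557:
Q^1 = [[1,1],[1,0]]
Q^2 = (Q^1)² = [[2,1],[1,1]]
Q^4 = (Q^2)² = [[5,3],[3,2]]
Q^8 = (Q^4)² = [[34,21],[21,13]]
Q^17 = (Q^8)²·Q = [[356,483],[483,430]]
Q^35 = (Q^17)²·Q = [[524,203],[203,321]]
Q^71 = (Q^35)²·Q = [[502,523],[523,536]]
Q^143 = (Q^71)²·Q = [[81,282],[282,356]]
Q^286 = (Q^143)² = [[307,137],[137,170]]
F_286 mod 557 = Q^286[0][1] = 137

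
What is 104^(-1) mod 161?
48

gcd(104, 161) = 1, so the inverse exists.
Extended Euclidean algorithm on (161, 104):
161 = 1 × 104 + 57  ⟹  57 = (1)·161 + (-1)·104
104 = 1 × 57 + 47  ⟹  47 = (-1)·161 + (2)·104
57 = 1 × 47 + 10  ⟹  10 = (2)·161 + (-3)·104
47 = 4 × 10 + 7  ⟹  7 = (-9)·161 + (14)·104
10 = 1 × 7 + 3  ⟹  3 = (11)·161 + (-17)·104
7 = 2 × 3 + 1  ⟹  1 = (-31)·161 + (48)·104
So (48)·104 ≡ 1 (mod 161), i.e. 104^(-1) ≡ 48 (mod 161).
Check: 104 × 48 = 4992 ≡ 1 (mod 161)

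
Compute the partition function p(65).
2012558

p(n) counts ways to write n as a sum of positive integers (order ignored).
Euler's pentagonal recurrence: p(k) = p(k-1) + p(k-2) - p(k-5) - p(k-7) + p(k-12) + p(k-15) - ... (offsets j(3j∓1)/2, signs ++--, p(0)=1, p(<0)=0).
DP table for k = 0..64: p(0)=1, p(1)=1, p(2)=2, p(3)=3, p(4)=5, p(5)=7, p(6)=11, p(7)=15, p(8)=22, p(9)=30, p(10)=42, p(11)=56, p(12)=77, p(13)=101, p(14)=135, p(15)=176, p(16)=231, p(17)=297, p(18)=385, p(19)=490, p(20)=627, p(21)=792, p(22)=1002, p(23)=1255, p(24)=1575, p(25)=1958, p(26)=2436, p(27)=3010, p(28)=3718, p(29)=4565, p(30)=5604, p(31)=6842, p(32)=8349, p(33)=10143, p(34)=12310, p(35)=14883, p(36)=17977, p(37)=21637, p(38)=26015, p(39)=31185, p(40)=37338, p(41)=44583, p(42)=53174, p(43)=63261, p(44)=75175, p(45)=89134, p(46)=105558, p(47)=124754, p(48)=147273, p(49)=173525, p(50)=204226, p(51)=239943, p(52)=281589, p(53)=329931, p(54)=386155, p(55)=451276, p(56)=526823, p(57)=614154, p(58)=715220, p(59)=831820, p(60)=966467, p(61)=1121505, p(62)=1300156, p(63)=1505499, p(64)=1741630.
Final step: p(65) = p(64) + p(63) - p(60) - p(58) + p(53) + p(50) - p(43) - p(39) + p(30) + p(25) - p(14) - p(8)
= 1741630 + 1505499 - 966467 - 715220 + 329931 + 204226 - 63261 - 31185 + 5604 + 1958 - 135 - 22
= 2012558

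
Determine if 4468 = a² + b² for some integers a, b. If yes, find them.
42² + 52² (a=42, b=52)

Factorization: 4468 = 2^2 × 1117
By Fermat: n is sum of two squares iff every prime p ≡ 3 (mod 4) appears to even power.
All primes ≡ 3 (mod 4) appear to even power.
Search a = 0, 1, 2, … for 4468 - a² a perfect square: first hit at a = 42: 4468 - 1764 = 2704 = 52².
4468 = 42² + 52² = 1764 + 2704 ✓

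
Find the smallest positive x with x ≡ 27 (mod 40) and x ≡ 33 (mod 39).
267

Using Chinese Remainder Theorem:
M = 40 × 39 = 1560
M1 = 39, M2 = 40
y1 = 39^(-1) mod 40 = 39
y2 = 40^(-1) mod 39 = 1
x = (27×39×39 + 33×40×1) mod 1560 = 267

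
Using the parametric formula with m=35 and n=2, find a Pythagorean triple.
(1221, 140, 1229)

Euclid's formula: a = m² - n², b = 2mn, c = m² + n²
m = 35, n = 2
a = 35² - 2² = 1225 - 4 = 1221
b = 2 × 35 × 2 = 140
c = 35² + 2² = 1225 + 4 = 1229
Verification: 1221² + 140² = 1490841 + 19600 = 1510441 = 1229² ✓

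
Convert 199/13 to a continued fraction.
[15; 3, 4]

Euclidean algorithm steps:
199 = 15 × 13 + 4
13 = 3 × 4 + 1
4 = 4 × 1 + 0
Continued fraction: [15; 3, 4]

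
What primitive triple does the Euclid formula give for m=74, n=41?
(3795, 6068, 7157)

Euclid's formula: a = m² - n², b = 2mn, c = m² + n²
m = 74, n = 41
a = 74² - 41² = 5476 - 1681 = 3795
b = 2 × 74 × 41 = 6068
c = 74² + 41² = 5476 + 1681 = 7157
Verification: 3795² + 6068² = 14402025 + 36820624 = 51222649 = 7157² ✓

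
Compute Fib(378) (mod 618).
22

Matrix identity: Q^n = [[F_(n+1), F_n], [F_n, F_(n-1)]] with Q = [[1,1],[1,0]].
n = 378 = 101111010₂. Square-and-multiply, entries mod 618:
Q^1 = [[1,1],[1,0]]
Q^2 = (Q^1)² = [[2,1],[1,1]]
Q^5 = (Q^2)²·Q = [[8,5],[5,3]]
Q^11 = (Q^5)²·Q = [[144,89],[89,55]]
Q^23 = (Q^11)²·Q = [[18,229],[229,407]]
Q^47 = (Q^23)²·Q = [[534,235],[235,299]]
Q^94 = (Q^47)² = [[481,467],[467,14]]
Q^189 = (Q^94)²·Q = [[197,164],[164,33]]
Q^378 = (Q^189)² = [[197,22],[22,175]]
F_378 mod 618 = Q^378[0][1] = 22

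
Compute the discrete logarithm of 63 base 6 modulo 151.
79

Baby-step giant-step with step n = ⌈√151⌉ = 13.
Baby steps 6^j mod 151 (j:value) for j=0..12: 0:1, 1:6, 2:36, 3:65, 4:88, 5:75, 6:148, 7:133, 8:43, 9:107, 10:38, 11:77, 12:9.
Giant-step multiplier: 6^(-13) ≡ 6^(150-13) = 6^137 ≡ 14 (mod 151).
Giant steps γ_i = 63·14^i mod 151: γ_0=63, γ_1=127, γ_2=117, γ_3=128, γ_4=131, γ_5=22, γ_6=6 (in table at j=1).
x = i·n + j = 6·13 + 1 = 79.
Check: 6^79 ≡ 63 (mod 151).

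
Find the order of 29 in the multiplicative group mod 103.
51

103 is prime, so ord(29) divides φ(103) = 102.
Divisors of 102: 1, 2, 3, 6, 17, 34, 51, 102.
Repeated squaring: 29^1 ≡ 29, 29^2 ≡ 17, 29^4 ≡ 83, 29^8 ≡ 91, 29^16 ≡ 41, 29^32 ≡ 33, 29^64 ≡ 59 (mod 103).
Test 29^d mod 103 for each divisor d in increasing order:
29^1 ≡ 29
29^2 ≡ 17
29^3 = 29^2·29^1 ≡ 81
29^6 = 29^4·29^2 ≡ 72
29^17 = 29^16·29^1 ≡ 56
29^34 = 29^32·29^2 ≡ 46
29^51 = 29^32·29^16·29^2·29^1 ≡ 1  ← first divisor giving 1
The order is 51.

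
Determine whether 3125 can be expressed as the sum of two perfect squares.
10² + 55² (a=10, b=55)

Factorization: 3125 = 5^5
By Fermat: n is sum of two squares iff every prime p ≡ 3 (mod 4) appears to even power.
All primes ≡ 3 (mod 4) appear to even power.
Search a = 0, 1, 2, … for 3125 - a² a perfect square: first hit at a = 10: 3125 - 100 = 3025 = 55².
3125 = 10² + 55² = 100 + 3025 ✓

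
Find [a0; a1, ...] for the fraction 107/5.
[21; 2, 2]

Euclidean algorithm steps:
107 = 21 × 5 + 2
5 = 2 × 2 + 1
2 = 2 × 1 + 0
Continued fraction: [21; 2, 2]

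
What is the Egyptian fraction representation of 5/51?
1/11 + 1/141 + 1/26367

Greedy algorithm:
5/51: ceiling(51/5) = 11, use 1/11
4/561: ceiling(561/4) = 141, use 1/141
1/26367: ceiling(26367/1) = 26367, use 1/26367
Result: 5/51 = 1/11 + 1/141 + 1/26367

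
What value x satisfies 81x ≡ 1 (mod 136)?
89

gcd(81, 136) = 1, so the inverse exists.
Extended Euclidean algorithm on (136, 81):
136 = 1 × 81 + 55  ⟹  55 = (1)·136 + (-1)·81
81 = 1 × 55 + 26  ⟹  26 = (-1)·136 + (2)·81
55 = 2 × 26 + 3  ⟹  3 = (3)·136 + (-5)·81
26 = 8 × 3 + 2  ⟹  2 = (-25)·136 + (42)·81
3 = 1 × 2 + 1  ⟹  1 = (28)·136 + (-47)·81
So (-47)·81 ≡ 1 (mod 136), i.e. 81^(-1) ≡ -47 ≡ 89 (mod 136).
Check: 81 × 89 = 7209 ≡ 1 (mod 136)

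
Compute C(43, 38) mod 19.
1

Using Lucas' theorem:
Write n=43 and k=38 in base 19:
n in base 19: [2, 5]
k in base 19: [2, 0]
C(43,38) mod 19 = ∏ C(n_i, k_i) mod 19
Digit binomials (mod 19): C(2,2) = 1; C(5,0) = 1
Product: 1 × 1 = 1 ≡ 1 (mod 19)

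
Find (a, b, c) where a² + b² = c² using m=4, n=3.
(7, 24, 25)

Euclid's formula: a = m² - n², b = 2mn, c = m² + n²
m = 4, n = 3
a = 4² - 3² = 16 - 9 = 7
b = 2 × 4 × 3 = 24
c = 4² + 3² = 16 + 9 = 25
Verification: 7² + 24² = 49 + 576 = 625 = 25² ✓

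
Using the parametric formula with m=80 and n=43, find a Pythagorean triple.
(4551, 6880, 8249)

Euclid's formula: a = m² - n², b = 2mn, c = m² + n²
m = 80, n = 43
a = 80² - 43² = 6400 - 1849 = 4551
b = 2 × 80 × 43 = 6880
c = 80² + 43² = 6400 + 1849 = 8249
Verification: 4551² + 6880² = 20711601 + 47334400 = 68046001 = 8249² ✓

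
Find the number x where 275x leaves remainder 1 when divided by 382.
357

gcd(275, 382) = 1, so the inverse exists.
Extended Euclidean algorithm on (382, 275):
382 = 1 × 275 + 107  ⟹  107 = (1)·382 + (-1)·275
275 = 2 × 107 + 61  ⟹  61 = (-2)·382 + (3)·275
107 = 1 × 61 + 46  ⟹  46 = (3)·382 + (-4)·275
61 = 1 × 46 + 15  ⟹  15 = (-5)·382 + (7)·275
46 = 3 × 15 + 1  ⟹  1 = (18)·382 + (-25)·275
So (-25)·275 ≡ 1 (mod 382), i.e. 275^(-1) ≡ -25 ≡ 357 (mod 382).
Check: 275 × 357 = 98175 ≡ 1 (mod 382)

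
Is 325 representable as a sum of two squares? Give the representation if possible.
1² + 18² (a=1, b=18)

Factorization: 325 = 5^2 × 13
By Fermat: n is sum of two squares iff every prime p ≡ 3 (mod 4) appears to even power.
All primes ≡ 3 (mod 4) appear to even power.
Search a = 0, 1, 2, … for 325 - a² a perfect square: first hit at a = 1: 325 - 1 = 324 = 18².
325 = 1² + 18² = 1 + 324 ✓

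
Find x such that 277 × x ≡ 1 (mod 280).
93

gcd(277, 280) = 1, so the inverse exists.
Extended Euclidean algorithm on (280, 277):
280 = 1 × 277 + 3  ⟹  3 = (1)·280 + (-1)·277
277 = 92 × 3 + 1  ⟹  1 = (-92)·280 + (93)·277
So (93)·277 ≡ 1 (mod 280), i.e. 277^(-1) ≡ 93 (mod 280).
Check: 277 × 93 = 25761 ≡ 1 (mod 280)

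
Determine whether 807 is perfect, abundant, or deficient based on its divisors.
deficient

Proper divisors of 807: sum = 1 + 3 + 269 = 273
Since 273 < 807, 807 is deficient.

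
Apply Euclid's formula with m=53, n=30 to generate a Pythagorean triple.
(1909, 3180, 3709)

Euclid's formula: a = m² - n², b = 2mn, c = m² + n²
m = 53, n = 30
a = 53² - 30² = 2809 - 900 = 1909
b = 2 × 53 × 30 = 3180
c = 53² + 30² = 2809 + 900 = 3709
Verification: 1909² + 3180² = 3644281 + 10112400 = 13756681 = 3709² ✓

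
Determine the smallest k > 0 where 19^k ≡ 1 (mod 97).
32

97 is prime, so ord(19) divides φ(97) = 96.
Divisors of 96: 1, 2, 3, 4, 6, 8, 12, 16, 24, 32, 48, 96.
Repeated squaring: 19^1 ≡ 19, 19^2 ≡ 70, 19^4 ≡ 50, 19^8 ≡ 75, 19^16 ≡ 96, 19^32 ≡ 1, 19^64 ≡ 1 (mod 97).
Test 19^d mod 97 for each divisor d in increasing order:
19^1 ≡ 19
19^2 ≡ 70
19^3 = 19^2·19^1 ≡ 69
19^4 ≡ 50
19^6 = 19^4·19^2 ≡ 8
19^8 ≡ 75
19^12 = 19^8·19^4 ≡ 64
19^16 ≡ 96
19^24 = 19^16·19^8 ≡ 22
19^32 ≡ 1  ← first divisor giving 1
The order is 32.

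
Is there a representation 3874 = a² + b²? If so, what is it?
25² + 57² (a=25, b=57)

Factorization: 3874 = 2 × 13 × 149
By Fermat: n is sum of two squares iff every prime p ≡ 3 (mod 4) appears to even power.
All primes ≡ 3 (mod 4) appear to even power.
Search a = 0, 1, 2, … for 3874 - a² a perfect square: first hit at a = 25: 3874 - 625 = 3249 = 57².
3874 = 25² + 57² = 625 + 3249 ✓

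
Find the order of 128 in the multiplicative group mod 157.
52

157 is prime, so ord(128) divides φ(157) = 156.
Divisors of 156: 1, 2, 3, 4, 6, 12, 13, 26, 39, 52, 78, 156.
Repeated squaring: 128^1 ≡ 128, 128^2 ≡ 56, 128^4 ≡ 153, 128^8 ≡ 16, 128^16 ≡ 99, 128^32 ≡ 67, 128^64 ≡ 93, 128^128 ≡ 14 (mod 157).
Test 128^d mod 157 for each divisor d in increasing order:
128^1 ≡ 128
128^2 ≡ 56
128^3 = 128^2·128^1 ≡ 103
128^4 ≡ 153
128^6 = 128^4·128^2 ≡ 90
128^12 = 128^8·128^4 ≡ 93
128^13 = 128^8·128^4·128^1 ≡ 129
128^26 = 128^16·128^8·128^2 ≡ 156
128^39 = 128^32·128^4·128^2·128^1 ≡ 28
128^52 = 128^32·128^16·128^4 ≡ 1  ← first divisor giving 1
The order is 52.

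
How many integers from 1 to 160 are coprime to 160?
64

160 = 2^5 × 5
φ(n) = n × ∏(1 - 1/p) for each prime p dividing n
φ(160) = 160 × (1 - 1/2) × (1 - 1/5) = 64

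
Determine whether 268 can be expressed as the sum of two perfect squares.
Not possible

Factorization: 268 = 2^2 × 67
By Fermat: n is sum of two squares iff every prime p ≡ 3 (mod 4) appears to even power.
Prime(s) ≡ 3 (mod 4) with odd exponent: [(67, 1)]
Therefore 268 cannot be expressed as a² + b².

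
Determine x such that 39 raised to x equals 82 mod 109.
78

Baby-step giant-step with step n = ⌈√109⌉ = 11.
Baby steps 39^j mod 109 (j:value) for j=0..10: 0:1, 1:39, 2:104, 3:23, 4:25, 5:103, 6:93, 7:30, 8:80, 9:68, 10:36.
Giant-step multiplier: 39^(-11) ≡ 39^(108-11) = 39^97 ≡ 67 (mod 109).
Giant steps γ_i = 82·67^i mod 109: γ_0=82, γ_1=44, γ_2=5, γ_3=8, γ_4=100, γ_5=51, γ_6=38, γ_7=39 (in table at j=1).
x = i·n + j = 7·11 + 1 = 78.
Check: 39^78 ≡ 82 (mod 109).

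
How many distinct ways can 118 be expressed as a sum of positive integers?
1482074143

p(n) counts ways to write n as a sum of positive integers (order ignored).
Euler's pentagonal recurrence: p(k) = p(k-1) + p(k-2) - p(k-5) - p(k-7) + p(k-12) + p(k-15) - ... (offsets j(3j∓1)/2, signs ++--, p(0)=1, p(<0)=0).
DP table for k = 0..117: p(0)=1, p(1)=1, p(2)=2, p(3)=3, p(4)=5, p(5)=7, p(6)=11, p(7)=15, p(8)=22, p(9)=30, p(10)=42, p(11)=56, p(12)=77, p(13)=101, p(14)=135, p(15)=176, p(16)=231, p(17)=297, p(18)=385, p(19)=490, p(20)=627, p(21)=792, p(22)=1002, p(23)=1255, p(24)=1575, p(25)=1958, p(26)=2436, p(27)=3010, p(28)=3718, p(29)=4565, p(30)=5604, p(31)=6842, p(32)=8349, p(33)=10143, p(34)=12310, p(35)=14883, p(36)=17977, p(37)=21637, p(38)=26015, p(39)=31185, p(40)=37338, p(41)=44583, p(42)=53174, p(43)=63261, p(44)=75175, p(45)=89134, p(46)=105558, p(47)=124754, p(48)=147273, p(49)=173525, p(50)=204226, p(51)=239943, p(52)=281589, p(53)=329931, p(54)=386155, p(55)=451276, p(56)=526823, p(57)=614154, p(58)=715220, p(59)=831820, p(60)=966467, p(61)=1121505, p(62)=1300156, p(63)=1505499, p(64)=1741630, p(65)=2012558, p(66)=2323520, p(67)=2679689, p(68)=3087735, p(69)=3554345, p(70)=4087968, p(71)=4697205, p(72)=5392783, p(73)=6185689, p(74)=7089500, p(75)=8118264, p(76)=9289091, p(77)=10619863, p(78)=12132164, p(79)=13848650, p(80)=15796476, p(81)=18004327, p(82)=20506255, p(83)=23338469, p(84)=26543660, p(85)=30167357, p(86)=34262962, p(87)=38887673, p(88)=44108109, p(89)=49995925, p(90)=56634173, p(91)=64112359, p(92)=72533807, p(93)=82010177, p(94)=92669720, p(95)=104651419, p(96)=118114304, p(97)=133230930, p(98)=150198136, p(99)=169229875, p(100)=190569292, p(101)=214481126, p(102)=241265379, p(103)=271248950, p(104)=304801365, p(105)=342325709, p(106)=384276336, p(107)=431149389, p(108)=483502844, p(109)=541946240, p(110)=607163746, p(111)=679903203, p(112)=761002156, p(113)=851376628, p(114)=952050665, p(115)=1064144451, p(116)=1188908248, p(117)=1327710076.
Final step: p(118) = p(117) + p(116) - p(113) - p(111) + p(106) + p(103) - p(96) - p(92) + p(83) + p(78) - p(67) - p(61) + p(48) + p(41) - p(26) - p(18) + p(1)
= 1327710076 + 1188908248 - 851376628 - 679903203 + 384276336 + 271248950 - 118114304 - 72533807 + 23338469 + 12132164 - 2679689 - 1121505 + 147273 + 44583 - 2436 - 385 + 1
= 1482074143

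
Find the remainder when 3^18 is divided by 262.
41

Repeated squaring. Binary of 18 = 10010.
3^1 ≡ 3 (mod 262); 3^2 ≡ 9 (mod 262); 3^4 ≡ 81 (mod 262); 3^8 ≡ 11 (mod 262); 3^16 ≡ 121 (mod 262)
3^18 = 3^2 × 3^16 ≡ 41 (mod 262)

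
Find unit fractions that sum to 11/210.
1/20 + 1/420

Greedy algorithm:
11/210: ceiling(210/11) = 20, use 1/20
1/420: ceiling(420/1) = 420, use 1/420
Result: 11/210 = 1/20 + 1/420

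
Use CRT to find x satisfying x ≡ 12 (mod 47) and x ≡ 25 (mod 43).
670

Using Chinese Remainder Theorem:
M = 47 × 43 = 2021
M1 = 43, M2 = 47
y1 = 43^(-1) mod 47 = 35
y2 = 47^(-1) mod 43 = 11
x = (12×43×35 + 25×47×11) mod 2021 = 670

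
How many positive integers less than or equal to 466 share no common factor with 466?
232

466 = 2 × 233
φ(n) = n × ∏(1 - 1/p) for each prime p dividing n
φ(466) = 466 × (1 - 1/2) × (1 - 1/233) = 232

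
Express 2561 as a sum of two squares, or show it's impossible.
25² + 44² (a=25, b=44)

Factorization: 2561 = 13 × 197
By Fermat: n is sum of two squares iff every prime p ≡ 3 (mod 4) appears to even power.
All primes ≡ 3 (mod 4) appear to even power.
Search a = 0, 1, 2, … for 2561 - a² a perfect square: first hit at a = 25: 2561 - 625 = 1936 = 44².
2561 = 25² + 44² = 625 + 1936 ✓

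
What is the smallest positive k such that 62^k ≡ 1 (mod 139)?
46

139 is prime, so ord(62) divides φ(139) = 138.
Divisors of 138: 1, 2, 3, 6, 23, 46, 69, 138.
Repeated squaring: 62^1 ≡ 62, 62^2 ≡ 91, 62^4 ≡ 80, 62^8 ≡ 6, 62^16 ≡ 36, 62^32 ≡ 45, 62^64 ≡ 79, 62^128 ≡ 125 (mod 139).
Test 62^d mod 139 for each divisor d in increasing order:
62^1 ≡ 62
62^2 ≡ 91
62^3 = 62^2·62^1 ≡ 82
62^6 = 62^4·62^2 ≡ 52
62^23 = 62^16·62^4·62^2·62^1 ≡ 138
62^46 = 62^32·62^8·62^4·62^2 ≡ 1  ← first divisor giving 1
The order is 46.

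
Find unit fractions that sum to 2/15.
1/8 + 1/120

Greedy algorithm:
2/15: ceiling(15/2) = 8, use 1/8
1/120: ceiling(120/1) = 120, use 1/120
Result: 2/15 = 1/8 + 1/120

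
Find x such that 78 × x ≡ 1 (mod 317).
126

gcd(78, 317) = 1, so the inverse exists.
Extended Euclidean algorithm on (317, 78):
317 = 4 × 78 + 5  ⟹  5 = (1)·317 + (-4)·78
78 = 15 × 5 + 3  ⟹  3 = (-15)·317 + (61)·78
5 = 1 × 3 + 2  ⟹  2 = (16)·317 + (-65)·78
3 = 1 × 2 + 1  ⟹  1 = (-31)·317 + (126)·78
So (126)·78 ≡ 1 (mod 317), i.e. 78^(-1) ≡ 126 (mod 317).
Check: 78 × 126 = 9828 ≡ 1 (mod 317)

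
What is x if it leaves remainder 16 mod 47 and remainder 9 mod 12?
345

Using Chinese Remainder Theorem:
M = 47 × 12 = 564
M1 = 12, M2 = 47
y1 = 12^(-1) mod 47 = 4
y2 = 47^(-1) mod 12 = 11
x = (16×12×4 + 9×47×11) mod 564 = 345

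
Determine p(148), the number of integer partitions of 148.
33549419497

p(n) counts ways to write n as a sum of positive integers (order ignored).
Euler's pentagonal recurrence: p(k) = p(k-1) + p(k-2) - p(k-5) - p(k-7) + p(k-12) + p(k-15) - ... (offsets j(3j∓1)/2, signs ++--, p(0)=1, p(<0)=0).
DP table for k = 0..147: p(0)=1, p(1)=1, p(2)=2, p(3)=3, p(4)=5, p(5)=7, p(6)=11, p(7)=15, p(8)=22, p(9)=30, p(10)=42, p(11)=56, p(12)=77, p(13)=101, p(14)=135, p(15)=176, p(16)=231, p(17)=297, p(18)=385, p(19)=490, p(20)=627, p(21)=792, p(22)=1002, p(23)=1255, p(24)=1575, p(25)=1958, p(26)=2436, p(27)=3010, p(28)=3718, p(29)=4565, p(30)=5604, p(31)=6842, p(32)=8349, p(33)=10143, p(34)=12310, p(35)=14883, p(36)=17977, p(37)=21637, p(38)=26015, p(39)=31185, p(40)=37338, p(41)=44583, p(42)=53174, p(43)=63261, p(44)=75175, p(45)=89134, p(46)=105558, p(47)=124754, p(48)=147273, p(49)=173525, p(50)=204226, p(51)=239943, p(52)=281589, p(53)=329931, p(54)=386155, p(55)=451276, p(56)=526823, p(57)=614154, p(58)=715220, p(59)=831820, p(60)=966467, p(61)=1121505, p(62)=1300156, p(63)=1505499, p(64)=1741630, p(65)=2012558, p(66)=2323520, p(67)=2679689, p(68)=3087735, p(69)=3554345, p(70)=4087968, p(71)=4697205, p(72)=5392783, p(73)=6185689, p(74)=7089500, p(75)=8118264, p(76)=9289091, p(77)=10619863, p(78)=12132164, p(79)=13848650, p(80)=15796476, p(81)=18004327, p(82)=20506255, p(83)=23338469, p(84)=26543660, p(85)=30167357, p(86)=34262962, p(87)=38887673, p(88)=44108109, p(89)=49995925, p(90)=56634173, p(91)=64112359, p(92)=72533807, p(93)=82010177, p(94)=92669720, p(95)=104651419, p(96)=118114304, p(97)=133230930, p(98)=150198136, p(99)=169229875, p(100)=190569292, p(101)=214481126, p(102)=241265379, p(103)=271248950, p(104)=304801365, p(105)=342325709, p(106)=384276336, p(107)=431149389, p(108)=483502844, p(109)=541946240, p(110)=607163746, p(111)=679903203, p(112)=761002156, p(113)=851376628, p(114)=952050665, p(115)=1064144451, p(116)=1188908248, p(117)=1327710076, p(118)=1482074143, p(119)=1653668665, p(120)=1844349560, p(121)=2056148051, p(122)=2291320912, p(123)=2552338241, p(124)=2841940500, p(125)=3163127352, p(126)=3519222692, p(127)=3913864295, p(128)=4351078600, p(129)=4835271870, p(130)=5371315400, p(131)=5964539504, p(132)=6620830889, p(133)=7346629512, p(134)=8149040695, p(135)=9035836076, p(136)=10015581680, p(137)=11097645016, p(138)=12292341831, p(139)=13610949895, p(140)=15065878135, p(141)=16670689208, p(142)=18440293320, p(143)=20390982757, p(144)=22540654445, p(145)=24908858009, p(146)=27517052599, p(147)=30388671978.
Final step: p(148) = p(147) + p(146) - p(143) - p(141) + p(136) + p(133) - p(126) - p(122) + p(113) + p(108) - p(97) - p(91) + p(78) + p(71) - p(56) - p(48) + p(31) + p(22) - p(3)
= 30388671978 + 27517052599 - 20390982757 - 16670689208 + 10015581680 + 7346629512 - 3519222692 - 2291320912 + 851376628 + 483502844 - 133230930 - 64112359 + 12132164 + 4697205 - 526823 - 147273 + 6842 + 1002 - 3
= 33549419497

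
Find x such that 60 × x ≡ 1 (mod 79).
54

gcd(60, 79) = 1, so the inverse exists.
Extended Euclidean algorithm on (79, 60):
79 = 1 × 60 + 19  ⟹  19 = (1)·79 + (-1)·60
60 = 3 × 19 + 3  ⟹  3 = (-3)·79 + (4)·60
19 = 6 × 3 + 1  ⟹  1 = (19)·79 + (-25)·60
So (-25)·60 ≡ 1 (mod 79), i.e. 60^(-1) ≡ -25 ≡ 54 (mod 79).
Check: 60 × 54 = 3240 ≡ 1 (mod 79)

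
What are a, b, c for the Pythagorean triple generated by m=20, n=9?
(319, 360, 481)

Euclid's formula: a = m² - n², b = 2mn, c = m² + n²
m = 20, n = 9
a = 20² - 9² = 400 - 81 = 319
b = 2 × 20 × 9 = 360
c = 20² + 9² = 400 + 81 = 481
Verification: 319² + 360² = 101761 + 129600 = 231361 = 481² ✓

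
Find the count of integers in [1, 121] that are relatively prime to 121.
110

121 = 11^2
φ(n) = n × ∏(1 - 1/p) for each prime p dividing n
φ(121) = 121 × (1 - 1/11) = 110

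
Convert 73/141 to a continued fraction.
[0; 1, 1, 13, 1, 1, 2]

Euclidean algorithm steps:
73 = 0 × 141 + 73
141 = 1 × 73 + 68
73 = 1 × 68 + 5
68 = 13 × 5 + 3
5 = 1 × 3 + 2
3 = 1 × 2 + 1
2 = 2 × 1 + 0
Continued fraction: [0; 1, 1, 13, 1, 1, 2]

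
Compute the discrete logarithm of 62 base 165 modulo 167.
24

Baby-step giant-step with step n = ⌈√167⌉ = 13.
Baby steps 165^j mod 167 (j:value) for j=0..12: 0:1, 1:165, 2:4, 3:159, 4:16, 5:135, 6:64, 7:39, 8:89, 9:156, 10:22, 11:123, 12:88.
Giant-step multiplier: 165^(-13) ≡ 165^(166-13) = 165^153 ≡ 37 (mod 167).
Giant steps γ_i = 62·37^i mod 167: γ_0=62, γ_1=123 (in table at j=11).
x = i·n + j = 1·13 + 11 = 24.
Check: 165^24 ≡ 62 (mod 167).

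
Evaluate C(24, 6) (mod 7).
0

Using Lucas' theorem:
Write n=24 and k=6 in base 7:
n in base 7: [3, 3]
k in base 7: [0, 6]
C(24,6) mod 7 = ∏ C(n_i, k_i) mod 7
Digit binomials (mod 7): C(3,0) = 1; C(3,6) = 0 (k_i > n_i)
Product: 1 × 0 = 0 ≡ 0 (mod 7)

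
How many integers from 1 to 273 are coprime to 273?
144

273 = 3 × 7 × 13
φ(n) = n × ∏(1 - 1/p) for each prime p dividing n
φ(273) = 273 × (1 - 1/3) × (1 - 1/7) × (1 - 1/13) = 144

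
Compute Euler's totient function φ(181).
180

181 = 181
φ(n) = n × ∏(1 - 1/p) for each prime p dividing n
φ(181) = 181 × (1 - 1/181) = 180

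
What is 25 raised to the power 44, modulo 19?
16

Repeated squaring. Binary of 44 = 101100.
25^1 ≡ 6 (mod 19); 25^2 ≡ 17 (mod 19); 25^4 ≡ 4 (mod 19); 25^8 ≡ 16 (mod 19); 25^16 ≡ 9 (mod 19); 25^32 ≡ 5 (mod 19)
25^44 = 25^4 × 25^8 × 25^32 ≡ 16 (mod 19)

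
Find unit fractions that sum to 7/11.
1/2 + 1/8 + 1/88

Greedy algorithm:
7/11: ceiling(11/7) = 2, use 1/2
3/22: ceiling(22/3) = 8, use 1/8
1/88: ceiling(88/1) = 88, use 1/88
Result: 7/11 = 1/2 + 1/8 + 1/88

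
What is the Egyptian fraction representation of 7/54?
1/8 + 1/216

Greedy algorithm:
7/54: ceiling(54/7) = 8, use 1/8
1/216: ceiling(216/1) = 216, use 1/216
Result: 7/54 = 1/8 + 1/216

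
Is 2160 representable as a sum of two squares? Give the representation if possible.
Not possible

Factorization: 2160 = 2^4 × 3^3 × 5
By Fermat: n is sum of two squares iff every prime p ≡ 3 (mod 4) appears to even power.
Prime(s) ≡ 3 (mod 4) with odd exponent: [(3, 3)]
Therefore 2160 cannot be expressed as a² + b².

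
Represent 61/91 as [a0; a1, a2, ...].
[0; 1, 2, 30]

Euclidean algorithm steps:
61 = 0 × 91 + 61
91 = 1 × 61 + 30
61 = 2 × 30 + 1
30 = 30 × 1 + 0
Continued fraction: [0; 1, 2, 30]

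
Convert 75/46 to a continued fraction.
[1; 1, 1, 1, 2, 2, 2]

Euclidean algorithm steps:
75 = 1 × 46 + 29
46 = 1 × 29 + 17
29 = 1 × 17 + 12
17 = 1 × 12 + 5
12 = 2 × 5 + 2
5 = 2 × 2 + 1
2 = 2 × 1 + 0
Continued fraction: [1; 1, 1, 1, 2, 2, 2]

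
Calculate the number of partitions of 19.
490

p(n) counts ways to write n as a sum of positive integers (order ignored).
Euler's pentagonal recurrence: p(k) = p(k-1) + p(k-2) - p(k-5) - p(k-7) + p(k-12) + p(k-15) - ... (offsets j(3j∓1)/2, signs ++--, p(0)=1, p(<0)=0).
DP table for k = 0..18: p(0)=1, p(1)=1, p(2)=2, p(3)=3, p(4)=5, p(5)=7, p(6)=11, p(7)=15, p(8)=22, p(9)=30, p(10)=42, p(11)=56, p(12)=77, p(13)=101, p(14)=135, p(15)=176, p(16)=231, p(17)=297, p(18)=385.
Final step: p(19) = p(18) + p(17) - p(14) - p(12) + p(7) + p(4)
= 385 + 297 - 135 - 77 + 15 + 5
= 490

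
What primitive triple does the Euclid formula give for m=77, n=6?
(5893, 924, 5965)

Euclid's formula: a = m² - n², b = 2mn, c = m² + n²
m = 77, n = 6
a = 77² - 6² = 5929 - 36 = 5893
b = 2 × 77 × 6 = 924
c = 77² + 6² = 5929 + 36 = 5965
Verification: 5893² + 924² = 34727449 + 853776 = 35581225 = 5965² ✓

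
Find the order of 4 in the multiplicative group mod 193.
48

193 is prime, so ord(4) divides φ(193) = 192.
Divisors of 192: 1, 2, 3, 4, 6, 8, 12, 16, 24, 32, 48, 64, 96, 192.
Repeated squaring: 4^1 ≡ 4, 4^2 ≡ 16, 4^4 ≡ 63, 4^8 ≡ 109, 4^16 ≡ 108, 4^32 ≡ 84, 4^64 ≡ 108, 4^128 ≡ 84 (mod 193).
Test 4^d mod 193 for each divisor d in increasing order:
4^1 ≡ 4
4^2 ≡ 16
4^3 = 4^2·4^1 ≡ 64
4^4 ≡ 63
4^6 = 4^4·4^2 ≡ 43
4^8 ≡ 109
4^12 = 4^8·4^4 ≡ 112
4^16 ≡ 108
4^24 = 4^16·4^8 ≡ 192
4^32 ≡ 84
4^48 = 4^32·4^16 ≡ 1  ← first divisor giving 1
The order is 48.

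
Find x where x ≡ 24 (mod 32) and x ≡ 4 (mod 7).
88

Using Chinese Remainder Theorem:
M = 32 × 7 = 224
M1 = 7, M2 = 32
y1 = 7^(-1) mod 32 = 23
y2 = 32^(-1) mod 7 = 2
x = (24×7×23 + 4×32×2) mod 224 = 88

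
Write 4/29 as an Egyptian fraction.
1/8 + 1/78 + 1/9048

Greedy algorithm:
4/29: ceiling(29/4) = 8, use 1/8
3/232: ceiling(232/3) = 78, use 1/78
1/9048: ceiling(9048/1) = 9048, use 1/9048
Result: 4/29 = 1/8 + 1/78 + 1/9048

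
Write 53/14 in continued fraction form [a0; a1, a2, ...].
[3; 1, 3, 1, 2]

Euclidean algorithm steps:
53 = 3 × 14 + 11
14 = 1 × 11 + 3
11 = 3 × 3 + 2
3 = 1 × 2 + 1
2 = 2 × 1 + 0
Continued fraction: [3; 1, 3, 1, 2]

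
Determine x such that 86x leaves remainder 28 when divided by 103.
x ≡ 65 (mod 103)

gcd(86, 103) = 1, which divides 28, so solutions exist.
Find 86^(-1) mod 103 by the extended Euclidean algorithm:
103 = 1 × 86 + 17  ⟹  17 = (1)·103 + (-1)·86
86 = 5 × 17 + 1  ⟹  1 = (-5)·103 + (6)·86
So (6)·86 ≡ 1 (mod 103), i.e. 86^(-1) ≡ 6 (mod 103).
x ≡ 6 × 28 = 168 ≡ 65 (mod 103).
Check: 86 × 65 = 5590 ≡ 28 (mod 103).
Unique solution: x ≡ 65 (mod 103)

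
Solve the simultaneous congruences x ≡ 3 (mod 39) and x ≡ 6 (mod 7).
237

Using Chinese Remainder Theorem:
M = 39 × 7 = 273
M1 = 7, M2 = 39
y1 = 7^(-1) mod 39 = 28
y2 = 39^(-1) mod 7 = 2
x = (3×7×28 + 6×39×2) mod 273 = 237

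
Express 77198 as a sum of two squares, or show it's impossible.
Not possible

Factorization: 77198 = 2 × 11^3 × 29
By Fermat: n is sum of two squares iff every prime p ≡ 3 (mod 4) appears to even power.
Prime(s) ≡ 3 (mod 4) with odd exponent: [(11, 3)]
Therefore 77198 cannot be expressed as a² + b².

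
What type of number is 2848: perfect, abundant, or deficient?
deficient

Proper divisors of 2848: sum = 1 + 2 + 4 + 8 + 16 + 32 + 89 + 178 + 356 + 712 + 1424 = 2822
Since 2822 < 2848, 2848 is deficient.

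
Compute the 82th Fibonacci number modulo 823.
180

Matrix identity: Q^n = [[F_(n+1), F_n], [F_n, F_(n-1)]] with Q = [[1,1],[1,0]].
n = 82 = 1010010₂. Square-and-multiply, entries mod 823:
Q^1 = [[1,1],[1,0]]
Q^2 = (Q^1)² = [[2,1],[1,1]]
Q^5 = (Q^2)²·Q = [[8,5],[5,3]]
Q^10 = (Q^5)² = [[89,55],[55,34]]
Q^20 = (Q^10)² = [[247,181],[181,66]]
Q^41 = (Q^20)²·Q = [[637,771],[771,689]]
Q^82 = (Q^41)² = [[265,180],[180,85]]
F_82 mod 823 = Q^82[0][1] = 180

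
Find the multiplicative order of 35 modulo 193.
64

193 is prime, so ord(35) divides φ(193) = 192.
Divisors of 192: 1, 2, 3, 4, 6, 8, 12, 16, 24, 32, 48, 64, 96, 192.
Repeated squaring: 35^1 ≡ 35, 35^2 ≡ 67, 35^4 ≡ 50, 35^8 ≡ 184, 35^16 ≡ 81, 35^32 ≡ 192, 35^64 ≡ 1, 35^128 ≡ 1 (mod 193).
Test 35^d mod 193 for each divisor d in increasing order:
35^1 ≡ 35
35^2 ≡ 67
35^3 = 35^2·35^1 ≡ 29
35^4 ≡ 50
35^6 = 35^4·35^2 ≡ 69
35^8 ≡ 184
35^12 = 35^8·35^4 ≡ 129
35^16 ≡ 81
35^24 = 35^16·35^8 ≡ 43
35^32 ≡ 192
35^48 = 35^32·35^16 ≡ 112
35^64 ≡ 1  ← first divisor giving 1
The order is 64.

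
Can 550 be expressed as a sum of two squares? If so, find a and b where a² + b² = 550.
Not possible

Factorization: 550 = 2 × 5^2 × 11
By Fermat: n is sum of two squares iff every prime p ≡ 3 (mod 4) appears to even power.
Prime(s) ≡ 3 (mod 4) with odd exponent: [(11, 1)]
Therefore 550 cannot be expressed as a² + b².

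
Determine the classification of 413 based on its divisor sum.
deficient

Proper divisors of 413: sum = 1 + 7 + 59 = 67
Since 67 < 413, 413 is deficient.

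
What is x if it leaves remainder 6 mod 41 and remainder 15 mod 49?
211

Using Chinese Remainder Theorem:
M = 41 × 49 = 2009
M1 = 49, M2 = 41
y1 = 49^(-1) mod 41 = 36
y2 = 41^(-1) mod 49 = 6
x = (6×49×36 + 15×41×6) mod 2009 = 211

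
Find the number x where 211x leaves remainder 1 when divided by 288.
187

gcd(211, 288) = 1, so the inverse exists.
Extended Euclidean algorithm on (288, 211):
288 = 1 × 211 + 77  ⟹  77 = (1)·288 + (-1)·211
211 = 2 × 77 + 57  ⟹  57 = (-2)·288 + (3)·211
77 = 1 × 57 + 20  ⟹  20 = (3)·288 + (-4)·211
57 = 2 × 20 + 17  ⟹  17 = (-8)·288 + (11)·211
20 = 1 × 17 + 3  ⟹  3 = (11)·288 + (-15)·211
17 = 5 × 3 + 2  ⟹  2 = (-63)·288 + (86)·211
3 = 1 × 2 + 1  ⟹  1 = (74)·288 + (-101)·211
So (-101)·211 ≡ 1 (mod 288), i.e. 211^(-1) ≡ -101 ≡ 187 (mod 288).
Check: 211 × 187 = 39457 ≡ 1 (mod 288)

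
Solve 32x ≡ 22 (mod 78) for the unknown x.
x ≡ 8 (mod 39)

gcd(32, 78) = 2, which divides 22, so solutions exist.
Divide through by 2: 16x ≡ 11 (mod 39).
Find 16^(-1) mod 39 by the extended Euclidean algorithm:
39 = 2 × 16 + 7  ⟹  7 = (1)·39 + (-2)·16
16 = 2 × 7 + 2  ⟹  2 = (-2)·39 + (5)·16
7 = 3 × 2 + 1  ⟹  1 = (7)·39 + (-17)·16
So (-17)·16 ≡ 1 (mod 39), i.e. 16^(-1) ≡ -17 ≡ 22 (mod 39).
x ≡ 22 × 11 = 242 ≡ 8 (mod 39).
Check: 32 × 8 = 256 ≡ 22 (mod 78).
x ≡ 8 (mod 39), giving 2 solutions mod 78.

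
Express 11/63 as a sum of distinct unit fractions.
1/6 + 1/126

Greedy algorithm:
11/63: ceiling(63/11) = 6, use 1/6
1/126: ceiling(126/1) = 126, use 1/126
Result: 11/63 = 1/6 + 1/126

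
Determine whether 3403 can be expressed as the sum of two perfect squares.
Not possible

Factorization: 3403 = 41 × 83
By Fermat: n is sum of two squares iff every prime p ≡ 3 (mod 4) appears to even power.
Prime(s) ≡ 3 (mod 4) with odd exponent: [(83, 1)]
Therefore 3403 cannot be expressed as a² + b².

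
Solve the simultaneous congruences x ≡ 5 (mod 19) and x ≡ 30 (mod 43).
632

Using Chinese Remainder Theorem:
M = 19 × 43 = 817
M1 = 43, M2 = 19
y1 = 43^(-1) mod 19 = 4
y2 = 19^(-1) mod 43 = 34
x = (5×43×4 + 30×19×34) mod 817 = 632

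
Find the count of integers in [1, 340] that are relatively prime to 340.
128

340 = 2^2 × 5 × 17
φ(n) = n × ∏(1 - 1/p) for each prime p dividing n
φ(340) = 340 × (1 - 1/2) × (1 - 1/5) × (1 - 1/17) = 128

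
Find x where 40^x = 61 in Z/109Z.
70

Baby-step giant-step with step n = ⌈√109⌉ = 11.
Baby steps 40^j mod 109 (j:value) for j=0..10: 0:1, 1:40, 2:74, 3:17, 4:26, 5:59, 6:71, 7:6, 8:22, 9:8, 10:102.
Giant-step multiplier: 40^(-11) ≡ 40^(108-11) = 40^97 ≡ 58 (mod 109).
Giant steps γ_i = 61·58^i mod 109: γ_0=61, γ_1=50, γ_2=66, γ_3=13, γ_4=100, γ_5=23, γ_6=26 (in table at j=4).
x = i·n + j = 6·11 + 4 = 70.
Check: 40^70 ≡ 61 (mod 109).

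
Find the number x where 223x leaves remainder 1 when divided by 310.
57

gcd(223, 310) = 1, so the inverse exists.
Extended Euclidean algorithm on (310, 223):
310 = 1 × 223 + 87  ⟹  87 = (1)·310 + (-1)·223
223 = 2 × 87 + 49  ⟹  49 = (-2)·310 + (3)·223
87 = 1 × 49 + 38  ⟹  38 = (3)·310 + (-4)·223
49 = 1 × 38 + 11  ⟹  11 = (-5)·310 + (7)·223
38 = 3 × 11 + 5  ⟹  5 = (18)·310 + (-25)·223
11 = 2 × 5 + 1  ⟹  1 = (-41)·310 + (57)·223
So (57)·223 ≡ 1 (mod 310), i.e. 223^(-1) ≡ 57 (mod 310).
Check: 223 × 57 = 12711 ≡ 1 (mod 310)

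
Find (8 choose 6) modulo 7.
0

Using Lucas' theorem:
Write n=8 and k=6 in base 7:
n in base 7: [1, 1]
k in base 7: [0, 6]
C(8,6) mod 7 = ∏ C(n_i, k_i) mod 7
Digit binomials (mod 7): C(1,0) = 1; C(1,6) = 0 (k_i > n_i)
Product: 1 × 0 = 0 ≡ 0 (mod 7)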